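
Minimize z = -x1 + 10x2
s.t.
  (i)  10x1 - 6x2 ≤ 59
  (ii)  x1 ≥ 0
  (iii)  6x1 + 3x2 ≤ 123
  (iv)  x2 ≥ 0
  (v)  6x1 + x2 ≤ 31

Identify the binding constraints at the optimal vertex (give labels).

Vertices and z = -x1 + 10x2:
  (0, 0) → z = 0
  (0, 31) → z = 310
  (31/6, 0) → z = -31/6

The minimum is at (31/6, 0). Substituting into each constraint, equality holds for (iv) and (v); the remaining constraints have slack.

(iv) and (v)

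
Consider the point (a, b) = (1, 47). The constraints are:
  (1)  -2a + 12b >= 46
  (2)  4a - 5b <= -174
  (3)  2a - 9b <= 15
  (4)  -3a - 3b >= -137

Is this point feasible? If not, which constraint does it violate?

not feasible — violates (4)

Constraint (4): -3a - 3b = -144, which is not ≥ -137. All other constraints are satisfied.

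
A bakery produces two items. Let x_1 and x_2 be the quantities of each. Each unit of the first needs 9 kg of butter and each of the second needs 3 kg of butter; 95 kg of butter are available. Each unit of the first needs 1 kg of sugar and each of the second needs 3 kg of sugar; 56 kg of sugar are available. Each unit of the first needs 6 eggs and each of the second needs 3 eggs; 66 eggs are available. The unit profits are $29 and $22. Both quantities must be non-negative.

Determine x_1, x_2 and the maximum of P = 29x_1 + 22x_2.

x_1 = 2, x_2 = 18, maximum P = 454

Corner points and P = 29x_1 + 22x_2:
  (0, 0) → P = 0
  (0, 56/3) → P = 1232/3
  (95/9, 0) → P = 2755/9
  (29/3, 8/3) → P = 339
  (2, 18) → P = 454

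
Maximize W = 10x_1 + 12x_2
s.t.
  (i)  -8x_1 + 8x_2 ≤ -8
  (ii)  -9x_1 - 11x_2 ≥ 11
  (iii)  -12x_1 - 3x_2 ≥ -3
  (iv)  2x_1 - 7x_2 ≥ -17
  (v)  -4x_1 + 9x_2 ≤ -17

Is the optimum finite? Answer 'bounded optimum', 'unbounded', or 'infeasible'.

bounded optimum

Feasible corners and W = 10x_1 + 12x_2:
  (-8/5, -13/5) → W = -236/5
  (13/20, -8/5) → W = -127/10
The feasible region has finitely many vertices and no improving ray; the maximum is -127/10 at (13/20, -8/5).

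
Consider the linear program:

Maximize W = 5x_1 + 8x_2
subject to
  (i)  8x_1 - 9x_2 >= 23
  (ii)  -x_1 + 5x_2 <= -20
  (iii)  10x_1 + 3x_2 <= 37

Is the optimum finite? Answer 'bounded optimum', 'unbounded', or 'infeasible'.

Vertices and W = 5x_1 + 8x_2:
  (-65/31, -137/31) → W = -1421/31
  (245/53, -163/53) → W = -79/53
The feasible region has finitely many vertices and no improving ray; the maximum is -79/53 at (245/53, -163/53).

bounded optimum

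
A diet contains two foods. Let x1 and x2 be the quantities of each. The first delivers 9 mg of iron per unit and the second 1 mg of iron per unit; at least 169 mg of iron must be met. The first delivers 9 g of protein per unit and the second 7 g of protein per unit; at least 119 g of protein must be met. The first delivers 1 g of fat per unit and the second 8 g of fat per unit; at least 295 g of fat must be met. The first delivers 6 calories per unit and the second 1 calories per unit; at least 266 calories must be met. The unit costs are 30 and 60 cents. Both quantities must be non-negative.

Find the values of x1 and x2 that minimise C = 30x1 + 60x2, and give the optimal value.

Corner points and C = 30x1 + 60x2:
  (0, 266) → C = 15960
  (295, 0) → C = 8850
  (39, 32) → C = 3090
The feasible region is unbounded (it extends along (0, 1), (1, 0)), but C strictly increases along every unbounded feasible direction, so there is no improving ray and the minimum is attained at a vertex.

x1 = 39, x2 = 32, minimum C = 3090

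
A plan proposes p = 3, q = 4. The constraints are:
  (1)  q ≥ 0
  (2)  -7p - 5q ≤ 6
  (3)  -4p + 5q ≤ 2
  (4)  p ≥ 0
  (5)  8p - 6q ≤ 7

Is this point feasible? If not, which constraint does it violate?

not feasible — violates (3)

Constraint (3): -4p + 5q = 8, which is not ≤ 2. All other constraints are satisfied.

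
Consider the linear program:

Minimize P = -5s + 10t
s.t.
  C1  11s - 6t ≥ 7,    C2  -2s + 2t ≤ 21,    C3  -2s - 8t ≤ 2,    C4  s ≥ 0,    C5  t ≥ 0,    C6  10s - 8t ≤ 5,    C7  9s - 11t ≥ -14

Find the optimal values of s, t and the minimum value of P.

Corner points and P = -5s + 10t:
  (13/14, 15/28) → P = 5/7
  (161/67, 217/67) → P = 1365/67
  (167/38, 185/38) → P = 1015/38

At the optimal vertex, 11s - 6t = 7 and 10s - 8t = 5.
Solving simultaneously gives s = 13/14, t = 15/28.

s = 13/14, t = 15/28, minimum P = 5/7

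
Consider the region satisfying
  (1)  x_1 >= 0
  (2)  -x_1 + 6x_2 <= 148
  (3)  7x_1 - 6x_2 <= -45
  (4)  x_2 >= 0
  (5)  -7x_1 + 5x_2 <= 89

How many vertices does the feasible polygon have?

Pairwise boundary intersections that survive every other constraint:
  (0, 15/2)
  (0, 89/5)
  (103/6, 991/36)
  (206/37, 947/37)

4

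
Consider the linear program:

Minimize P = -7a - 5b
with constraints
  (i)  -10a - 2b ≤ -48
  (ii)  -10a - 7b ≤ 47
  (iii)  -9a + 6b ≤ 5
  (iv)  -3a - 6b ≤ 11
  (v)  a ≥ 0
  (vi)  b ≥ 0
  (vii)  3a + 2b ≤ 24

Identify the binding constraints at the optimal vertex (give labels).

(iii) and (vii)

Corner points and P = -7a - 5b:
  (139/39, 241/39) → P = -726/13
  (24/5, 0) → P = -168/5
  (67/18, 77/12) → P = -2093/36
  (8, 0) → P = -56

The minimum is at (67/18, 77/12). Substituting into each constraint, equality holds for (iii) and (vii); the remaining constraints have slack.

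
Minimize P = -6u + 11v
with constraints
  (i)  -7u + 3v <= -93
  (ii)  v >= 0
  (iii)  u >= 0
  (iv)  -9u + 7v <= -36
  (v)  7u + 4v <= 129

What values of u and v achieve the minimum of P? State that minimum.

Corner points and P = -6u + 11v:
  (93/7, 0) → P = -558/7
  (759/49, 36/7) → P = -1782/49
  (129/7, 0) → P = -774/7

u = 129/7, v = 0, minimum P = -774/7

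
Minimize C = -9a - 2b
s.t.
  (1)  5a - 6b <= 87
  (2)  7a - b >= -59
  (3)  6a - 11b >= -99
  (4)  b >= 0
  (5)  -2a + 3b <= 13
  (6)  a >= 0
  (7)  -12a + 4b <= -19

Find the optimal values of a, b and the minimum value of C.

a = 1551/19, b = 1017/19, minimum C = -15993/19

At the optimal vertex, 5a - 6b = 87 and 6a - 11b = -99.
Solving simultaneously gives a = 1551/19, b = 1017/19.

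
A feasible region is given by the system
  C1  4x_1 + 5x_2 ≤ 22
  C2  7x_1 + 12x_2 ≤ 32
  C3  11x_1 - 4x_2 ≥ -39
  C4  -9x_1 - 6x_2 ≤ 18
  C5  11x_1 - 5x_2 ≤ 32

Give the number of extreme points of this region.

The feasible vertices (each the meet of two boundaries and inside every other half-plane) are:
  (-17/8, 125/32)
  (544/167, 128/167)
  (-3, 3/2)
  (34/37, -162/37)

4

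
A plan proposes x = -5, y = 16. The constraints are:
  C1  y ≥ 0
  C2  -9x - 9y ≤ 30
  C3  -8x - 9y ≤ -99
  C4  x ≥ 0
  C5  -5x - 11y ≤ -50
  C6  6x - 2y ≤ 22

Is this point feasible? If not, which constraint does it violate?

Constraint C4: x = -5, which is not ≥ 0. All other constraints are satisfied.

not feasible — violates C4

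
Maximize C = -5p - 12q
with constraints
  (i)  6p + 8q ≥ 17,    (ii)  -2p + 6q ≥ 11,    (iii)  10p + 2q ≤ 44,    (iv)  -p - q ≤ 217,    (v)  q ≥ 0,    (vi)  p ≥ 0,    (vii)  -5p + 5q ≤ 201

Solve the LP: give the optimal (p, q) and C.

p = 7/26, q = 25/13, maximum C = -635/26

Corner points and C = -5p - 12q:
  (7/26, 25/13) → C = -635/26
  (0, 17/8) → C = -51/2
  (121/32, 99/32) → C = -1793/32
  (0, 22) → C = -264

The optimum lies where 6p + 8q = 17 and -2p + 6q = 11.
Solving simultaneously gives p = 7/26, q = 25/13.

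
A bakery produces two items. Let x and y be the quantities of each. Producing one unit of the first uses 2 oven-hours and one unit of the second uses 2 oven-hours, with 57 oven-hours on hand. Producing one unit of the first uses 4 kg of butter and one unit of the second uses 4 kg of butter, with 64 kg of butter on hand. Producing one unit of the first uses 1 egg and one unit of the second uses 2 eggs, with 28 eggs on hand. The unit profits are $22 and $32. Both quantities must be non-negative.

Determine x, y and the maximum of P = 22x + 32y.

x = 4, y = 12, maximum P = 472

Feasible corners and P = 22x + 32y:
  (0, 0) → P = 0
  (0, 14) → P = 448
  (16, 0) → P = 352
  (4, 12) → P = 472

The binding constraints are 4x + 4y = 64 and x + 2y = 28.
Solving simultaneously gives x = 4, y = 12.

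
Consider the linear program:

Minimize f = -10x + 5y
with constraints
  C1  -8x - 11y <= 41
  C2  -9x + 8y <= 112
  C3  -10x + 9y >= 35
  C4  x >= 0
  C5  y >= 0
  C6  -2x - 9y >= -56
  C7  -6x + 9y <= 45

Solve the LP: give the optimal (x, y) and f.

Corner points and f = -10x + 5y:
  (0, 35/9) → f = 175/9
  (7/4, 35/6) → f = 35/3
  (0, 5) → f = 25
  (11/8, 71/12) → f = 95/6

The binding constraints are -10x + 9y = 35 and -2x - 9y = -56.
Solving simultaneously gives x = 7/4, y = 35/6.

x = 7/4, y = 35/6, minimum f = 35/3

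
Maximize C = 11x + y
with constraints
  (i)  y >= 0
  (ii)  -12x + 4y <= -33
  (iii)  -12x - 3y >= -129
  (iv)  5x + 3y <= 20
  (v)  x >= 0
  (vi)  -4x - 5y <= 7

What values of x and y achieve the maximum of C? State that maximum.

x = 4, y = 0, maximum C = 44

The optimum lies where y = 0 and 5x + 3y = 20.
Solving simultaneously gives x = 4, y = 0.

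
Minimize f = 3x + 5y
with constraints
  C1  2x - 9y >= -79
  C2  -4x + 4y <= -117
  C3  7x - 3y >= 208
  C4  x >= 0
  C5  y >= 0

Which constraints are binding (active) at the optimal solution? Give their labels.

Corner points and f = 3x + 5y:
  (1369/28, 275/14) → f = 6857/28
  (481/16, 13/16) → f = 377/4
  (208/7, 0) → f = 624/7
The feasible region is unbounded (it extends along (9, 2), (1, 0)), but f strictly increases along every unbounded feasible direction, so there is no improving ray and the minimum is attained at a vertex.

The minimum is at (208/7, 0). Substituting into each constraint, equality holds for C3 and C5; the remaining constraints have slack.

C3 and C5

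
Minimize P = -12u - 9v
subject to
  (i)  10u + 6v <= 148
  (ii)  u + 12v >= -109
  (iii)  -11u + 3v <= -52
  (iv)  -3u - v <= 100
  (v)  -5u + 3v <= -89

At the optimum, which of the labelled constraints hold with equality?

Corner points and P = -12u - 9v:
  (405/19, -619/57) → P = -3003/19
  (163/10, -5/2) → P = -1731/10
  (247/21, -634/63) → P = -354/7

The minimum is at (163/10, -5/2). Substituting into each constraint, equality holds for (i) and (v); the remaining constraints have slack.

(i) and (v)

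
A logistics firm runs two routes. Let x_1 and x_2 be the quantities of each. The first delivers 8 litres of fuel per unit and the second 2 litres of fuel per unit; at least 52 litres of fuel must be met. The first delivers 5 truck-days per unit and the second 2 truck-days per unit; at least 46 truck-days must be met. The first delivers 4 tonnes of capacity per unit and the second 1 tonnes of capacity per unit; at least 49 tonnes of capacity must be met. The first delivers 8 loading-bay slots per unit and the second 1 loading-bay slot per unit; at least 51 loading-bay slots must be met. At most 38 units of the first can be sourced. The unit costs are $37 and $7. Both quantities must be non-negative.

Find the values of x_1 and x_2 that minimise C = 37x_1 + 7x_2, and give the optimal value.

x_1 = 1/2, x_2 = 47, minimum C = 695/2

The feasible region is unbounded (it extends along (0, 1)), but C strictly increases along every unbounded feasible direction, so there is no improving ray and the minimum is attained at a vertex.

The binding constraints are 4x_1 + x_2 = 49 and 8x_1 + x_2 = 51.
Solving simultaneously gives x_1 = 1/2, x_2 = 47.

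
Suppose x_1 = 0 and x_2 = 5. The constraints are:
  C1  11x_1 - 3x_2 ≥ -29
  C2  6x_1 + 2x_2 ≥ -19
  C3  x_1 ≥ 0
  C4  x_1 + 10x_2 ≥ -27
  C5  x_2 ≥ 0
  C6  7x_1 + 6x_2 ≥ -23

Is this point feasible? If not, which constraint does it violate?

C1: -15 ≥ -29 ✓
C2: 10 ≥ -19 ✓
C3: 0 ≥ 0 ✓
C4: 50 ≥ -27 ✓
C5: 5 ≥ 0 ✓
C6: 30 ≥ -23 ✓

feasible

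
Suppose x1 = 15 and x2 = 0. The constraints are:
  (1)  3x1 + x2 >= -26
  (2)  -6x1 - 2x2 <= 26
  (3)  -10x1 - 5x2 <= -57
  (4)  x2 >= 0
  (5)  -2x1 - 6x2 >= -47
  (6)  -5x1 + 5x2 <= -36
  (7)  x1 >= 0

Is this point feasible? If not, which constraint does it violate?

(1): 45 ≥ -26 ✓
(2): -90 ≤ 26 ✓
(3): -150 ≤ -57 ✓
(4): 0 ≥ 0 ✓
(5): -30 ≥ -47 ✓
(6): -75 ≤ -36 ✓
(7): 15 ≥ 0 ✓

feasible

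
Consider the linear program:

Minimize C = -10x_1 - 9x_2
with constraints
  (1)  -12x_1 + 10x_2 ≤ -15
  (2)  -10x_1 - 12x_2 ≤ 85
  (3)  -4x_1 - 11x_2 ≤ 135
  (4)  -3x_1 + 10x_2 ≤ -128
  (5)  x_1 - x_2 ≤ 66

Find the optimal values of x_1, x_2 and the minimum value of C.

x_1 = 76, x_2 = 10, minimum C = -850

Corner points and C = -10x_1 - 9x_2:
  (685/62, -505/31) → C = 1120/31
  (343/68, -1535/136) → C = 6955/136
  (197/5, -133/5) → C = -773/5
  (76, 10) → C = -850

The optimum lies where -3x_1 + 10x_2 = -128 and x_1 - x_2 = 66.
Solving simultaneously gives x_1 = 76, x_2 = 10.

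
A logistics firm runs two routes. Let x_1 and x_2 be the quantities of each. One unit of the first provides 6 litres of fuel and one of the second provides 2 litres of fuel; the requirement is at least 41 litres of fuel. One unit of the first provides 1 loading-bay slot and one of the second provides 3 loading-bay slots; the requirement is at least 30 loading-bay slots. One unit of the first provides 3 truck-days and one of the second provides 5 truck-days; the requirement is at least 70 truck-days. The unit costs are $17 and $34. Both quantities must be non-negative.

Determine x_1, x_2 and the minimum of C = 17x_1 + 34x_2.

x_1 = 15, x_2 = 5, minimum C = 425

The feasible region is unbounded (it extends along (0, 1), (1, 0)), but C strictly increases along every unbounded feasible direction, so there is no improving ray and the minimum is attained at a vertex.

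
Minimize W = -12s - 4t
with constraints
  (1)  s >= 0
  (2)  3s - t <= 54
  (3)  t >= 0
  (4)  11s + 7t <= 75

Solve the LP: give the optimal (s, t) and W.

Corner points and W = -12s - 4t:
  (0, 0) → W = 0
  (0, 75/7) → W = -300/7
  (75/11, 0) → W = -900/11

s = 75/11, t = 0, minimum W = -900/11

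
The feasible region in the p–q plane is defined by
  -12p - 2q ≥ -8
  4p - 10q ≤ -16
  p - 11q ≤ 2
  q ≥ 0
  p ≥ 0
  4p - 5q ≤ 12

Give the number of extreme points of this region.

3

Of the 15 pairwise boundary intersections, those satisfying every inequality are:
  (3/8, 7/4)
  (0, 4)
  (0, 8/5)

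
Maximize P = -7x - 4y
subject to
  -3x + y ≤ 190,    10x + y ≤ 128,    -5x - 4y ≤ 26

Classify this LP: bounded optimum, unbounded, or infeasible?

Feasible corners and P = -7x - 4y:
  (-62/13, 2284/13) → P = -8702/13
  (-786/17, 872/17) → P = 2014/17
  (538/35, -180/7) → P = -166/35
The feasible region has finitely many vertices and no improving ray; the maximum is 2014/17 at (-786/17, 872/17).

bounded optimum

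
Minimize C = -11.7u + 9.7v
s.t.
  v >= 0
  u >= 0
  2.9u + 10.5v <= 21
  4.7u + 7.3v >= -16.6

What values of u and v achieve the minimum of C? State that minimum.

u = 210/29, v = 0, minimum C = -2457/29

Extreme points and C = -11.7u + 9.7v:
  (0, 0) → C = 0
  (210/29, 0) → C = -2457/29
  (0, 2) → C = 97/5

The binding constraints are v = 0 and 2.9u + 10.5v = 21.
Solving simultaneously gives u = 210/29, v = 0.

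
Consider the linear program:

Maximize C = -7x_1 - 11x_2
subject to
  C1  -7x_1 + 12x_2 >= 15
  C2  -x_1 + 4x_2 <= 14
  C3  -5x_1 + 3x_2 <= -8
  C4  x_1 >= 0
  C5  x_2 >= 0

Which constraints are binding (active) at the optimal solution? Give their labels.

Extreme points and C = -7x_1 - 11x_2:
  (27/4, 83/16) → C = -1669/16
  (47/13, 131/39) → C = -2428/39
  (74/17, 78/17) → C = -1376/17

The maximum is at (47/13, 131/39). Substituting into each constraint, equality holds for C1 and C3; the remaining constraints have slack.

C1 and C3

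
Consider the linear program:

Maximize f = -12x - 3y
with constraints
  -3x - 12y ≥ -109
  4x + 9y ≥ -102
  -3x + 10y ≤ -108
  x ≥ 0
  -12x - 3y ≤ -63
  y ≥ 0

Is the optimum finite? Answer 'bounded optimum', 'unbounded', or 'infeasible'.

bounded optimum

Extreme points and f = -12x - 3y:
  (1193/33, 1/22) → f = -9547/22
  (109/3, 0) → f = -436
  (36, 0) → f = -432
The feasible region has finitely many vertices and no improving ray; the maximum is -432 at (36, 0).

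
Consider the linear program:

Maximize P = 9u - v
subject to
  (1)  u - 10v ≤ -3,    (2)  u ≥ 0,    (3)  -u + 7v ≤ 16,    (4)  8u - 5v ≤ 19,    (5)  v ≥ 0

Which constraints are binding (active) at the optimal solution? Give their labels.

(3) and (4)

Extreme points and P = 9u - v:
  (0, 3/10) → P = -3/10
  (41/15, 43/75) → P = 1802/75
  (0, 16/7) → P = -16/7
  (71/17, 49/17) → P = 590/17

The maximum is at (71/17, 49/17). Substituting into each constraint, equality holds for (3) and (4); the remaining constraints have slack.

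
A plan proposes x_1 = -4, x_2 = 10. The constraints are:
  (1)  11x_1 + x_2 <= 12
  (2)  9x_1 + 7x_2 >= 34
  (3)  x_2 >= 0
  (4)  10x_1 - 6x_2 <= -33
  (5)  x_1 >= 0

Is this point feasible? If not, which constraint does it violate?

Constraint (5): x_1 = -4, which is not ≥ 0. All other constraints are satisfied.

not feasible — violates (5)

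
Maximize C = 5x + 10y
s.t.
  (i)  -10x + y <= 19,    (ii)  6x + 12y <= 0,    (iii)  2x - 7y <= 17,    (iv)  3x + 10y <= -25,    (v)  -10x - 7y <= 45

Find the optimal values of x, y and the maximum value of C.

x = -5/41, y = -101/41, maximum C = -1035/41

Corner points and C = 5x + 10y:
  (-75/34, -52/17) → C = -1415/34
  (-215/103, -193/103) → C = -3005/103
  (-5/41, -101/41) → C = -1035/41

The optimum lies where 2x - 7y = 17 and 3x + 10y = -25.
Solving simultaneously gives x = -5/41, y = -101/41.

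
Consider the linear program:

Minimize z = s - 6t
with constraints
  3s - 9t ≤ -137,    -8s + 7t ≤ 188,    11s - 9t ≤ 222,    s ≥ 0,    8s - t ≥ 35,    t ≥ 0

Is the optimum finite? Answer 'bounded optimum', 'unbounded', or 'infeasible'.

Extreme points and z = s - 6t:
  (359/8, 2173/72) → z = -3269/24
  (452/69, 1201/69) → z = -6754/69
  (3246/5, 3844/5) → z = -19818/5
  (433/48, 223/6) → z = -10271/48
The feasible region has finitely many vertices and no improving ray; the minimum is -19818/5 at (3246/5, 3844/5).

bounded optimum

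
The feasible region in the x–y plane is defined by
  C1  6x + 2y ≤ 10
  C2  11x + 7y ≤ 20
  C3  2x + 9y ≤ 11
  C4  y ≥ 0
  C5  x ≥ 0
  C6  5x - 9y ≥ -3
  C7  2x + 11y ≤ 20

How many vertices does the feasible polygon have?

6

The feasible vertices (each the meet of two boundaries and inside every other half-plane) are:
  (3/2, 1/2)
  (5/3, 0)
  (103/85, 81/85)
  (8/7, 61/63)
  (0, 0)
  (0, 1/3)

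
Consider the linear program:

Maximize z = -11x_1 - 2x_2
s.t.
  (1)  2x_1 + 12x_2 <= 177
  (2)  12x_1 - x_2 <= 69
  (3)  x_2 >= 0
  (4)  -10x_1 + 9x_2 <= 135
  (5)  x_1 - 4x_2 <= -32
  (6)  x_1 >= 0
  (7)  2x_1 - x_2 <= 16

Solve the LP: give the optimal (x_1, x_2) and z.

Extreme points and z = -11x_1 - 2x_2:
  (1005/146, 993/73) → z = -15027/146
  (0, 59/4) → z = -59/2
  (308/47, 453/47) → z = -4294/47
  (0, 8) → z = -16

The optimum lies where x_1 - 4x_2 = -32 and x_1 = 0.
Solving simultaneously gives x_1 = 0, x_2 = 8.

x_1 = 0, x_2 = 8, maximum z = -16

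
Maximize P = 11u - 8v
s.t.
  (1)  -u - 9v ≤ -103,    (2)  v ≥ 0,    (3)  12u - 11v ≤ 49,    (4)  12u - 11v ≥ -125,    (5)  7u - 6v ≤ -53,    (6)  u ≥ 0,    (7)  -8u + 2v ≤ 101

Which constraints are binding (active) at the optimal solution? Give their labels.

Feasible corners and P = 11u - 8v:
  (8/119, 1361/119) → P = -10800/119
  (47/23, 258/23) → P = -1547/23
  (167/5, 239/5) → P = -15

The maximum is at (167/5, 239/5). Substituting into each constraint, equality holds for (4) and (5); the remaining constraints have slack.

(4) and (5)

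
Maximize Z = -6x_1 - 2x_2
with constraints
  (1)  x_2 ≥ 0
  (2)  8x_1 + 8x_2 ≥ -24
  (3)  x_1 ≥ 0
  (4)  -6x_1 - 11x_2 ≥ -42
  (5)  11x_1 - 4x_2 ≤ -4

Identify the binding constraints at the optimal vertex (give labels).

Corner points and Z = -6x_1 - 2x_2:
  (0, 42/11) → Z = -84/11
  (0, 1) → Z = -2
  (124/145, 486/145) → Z = -1716/145

The maximum is at (0, 1). Substituting into each constraint, equality holds for (3) and (5); the remaining constraints have slack.

(3) and (5)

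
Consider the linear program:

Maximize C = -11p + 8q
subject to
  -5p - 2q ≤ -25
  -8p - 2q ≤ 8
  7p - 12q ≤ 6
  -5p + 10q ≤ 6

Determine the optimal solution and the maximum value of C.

p = 119/30, q = 31/12, maximum C = -689/30

Vertices and C = -11p + 8q:
  (156/37, 145/74) → C = -1136/37
  (119/30, 31/12) → C = -689/30
  (66/5, 36/5) → C = -438/5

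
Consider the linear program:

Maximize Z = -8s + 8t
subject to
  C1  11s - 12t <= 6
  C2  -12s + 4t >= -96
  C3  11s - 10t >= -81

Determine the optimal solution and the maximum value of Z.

s = 321/19, t = 507/19, maximum Z = 1488/19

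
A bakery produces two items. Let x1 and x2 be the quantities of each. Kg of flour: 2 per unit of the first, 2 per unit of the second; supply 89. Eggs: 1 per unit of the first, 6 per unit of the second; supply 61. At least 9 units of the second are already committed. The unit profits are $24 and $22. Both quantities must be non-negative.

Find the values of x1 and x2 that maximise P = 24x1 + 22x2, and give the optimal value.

x1 = 7, x2 = 9, maximum P = 366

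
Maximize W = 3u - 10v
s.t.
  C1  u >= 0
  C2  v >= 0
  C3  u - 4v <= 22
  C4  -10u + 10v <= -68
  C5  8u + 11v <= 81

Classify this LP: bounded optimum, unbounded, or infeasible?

Corner points and W = 3u - 10v:
  (34/5, 0) → W = 102/5
  (81/8, 0) → W = 243/8
  (41/5, 7/5) → W = 53/5
The feasible region has finitely many vertices and no improving ray; the maximum is 243/8 at (81/8, 0).

bounded optimum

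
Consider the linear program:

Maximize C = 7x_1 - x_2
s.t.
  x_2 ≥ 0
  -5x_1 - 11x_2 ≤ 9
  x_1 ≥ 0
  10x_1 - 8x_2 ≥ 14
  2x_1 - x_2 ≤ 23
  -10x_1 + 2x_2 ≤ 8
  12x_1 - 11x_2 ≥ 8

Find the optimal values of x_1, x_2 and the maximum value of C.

x_1 = 49/2, x_2 = 26, maximum C = 291/2

Corner points and C = 7x_1 - x_2:
  (7/5, 0) → C = 49/5
  (23/2, 0) → C = 161/2
  (45/7, 44/7) → C = 271/7
  (49/2, 26) → C = 291/2

The binding constraints are 2x_1 - x_2 = 23 and 12x_1 - 11x_2 = 8.
Solving simultaneously gives x_1 = 49/2, x_2 = 26.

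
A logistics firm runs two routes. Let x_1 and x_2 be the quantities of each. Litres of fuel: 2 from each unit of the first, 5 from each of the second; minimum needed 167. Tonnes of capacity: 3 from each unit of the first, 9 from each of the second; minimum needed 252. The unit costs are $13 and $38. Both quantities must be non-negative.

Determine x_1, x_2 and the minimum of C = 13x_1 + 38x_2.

Extreme points and C = 13x_1 + 38x_2:
  (0, 167/5) → C = 6346/5
  (84, 0) → C = 1092
  (81, 1) → C = 1091
The feasible region is unbounded (it extends along (0, 1), (1, 0)), but C strictly increases along every unbounded feasible direction, so there is no improving ray and the minimum is attained at a vertex.

x_1 = 81, x_2 = 1, minimum C = 1091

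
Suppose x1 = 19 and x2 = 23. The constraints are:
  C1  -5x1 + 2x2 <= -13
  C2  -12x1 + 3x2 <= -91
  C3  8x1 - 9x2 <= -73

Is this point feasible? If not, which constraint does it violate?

Constraint C3: 8x1 - 9x2 = -55, which is not ≤ -73. All other constraints are satisfied.

not feasible — violates C3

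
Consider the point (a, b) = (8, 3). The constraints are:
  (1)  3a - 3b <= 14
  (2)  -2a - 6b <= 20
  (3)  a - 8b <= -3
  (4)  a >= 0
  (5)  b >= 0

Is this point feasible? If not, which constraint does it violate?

not feasible — violates (1)

Constraint (1): 3a - 3b = 15, which is not ≤ 14. All other constraints are satisfied.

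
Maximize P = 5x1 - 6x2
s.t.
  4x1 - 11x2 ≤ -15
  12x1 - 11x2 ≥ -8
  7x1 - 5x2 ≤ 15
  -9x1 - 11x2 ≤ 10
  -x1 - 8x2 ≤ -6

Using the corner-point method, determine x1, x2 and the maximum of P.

Vertices and P = 5x1 - 6x2:
  (7/8, 37/22) → P = -503/88
  (80/19, 55/19) → P = 70/19
  (205/17, 236/17) → P = -23

The optimum lies where 4x1 - 11x2 = -15 and 7x1 - 5x2 = 15.
Solving simultaneously gives x1 = 80/19, x2 = 55/19.

x1 = 80/19, x2 = 55/19, maximum P = 70/19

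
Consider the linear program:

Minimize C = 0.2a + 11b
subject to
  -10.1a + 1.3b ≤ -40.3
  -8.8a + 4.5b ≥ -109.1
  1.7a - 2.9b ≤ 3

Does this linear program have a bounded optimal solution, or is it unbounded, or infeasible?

bounded optimum

Feasible corners and C = 0.2a + 11b:
  (11297/2708, 3821/2708) → C = 55363/3385
  (30289/1787, 15907/1787) → C = 905174/8935
The feasible region has finitely many vertices and no improving ray; the minimum is 55363/3385 at (11297/2708, 3821/2708).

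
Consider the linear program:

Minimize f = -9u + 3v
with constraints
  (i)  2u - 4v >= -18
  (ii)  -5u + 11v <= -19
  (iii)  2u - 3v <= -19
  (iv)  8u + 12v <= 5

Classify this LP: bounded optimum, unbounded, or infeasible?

bounded optimum

Feasible corners and f = -9u + 3v:
  (-137, -64) → f = 1041
  (-38, -19) → f = 285
The feasible region has finitely many vertices and no improving ray; the minimum is 285 at (-38, -19).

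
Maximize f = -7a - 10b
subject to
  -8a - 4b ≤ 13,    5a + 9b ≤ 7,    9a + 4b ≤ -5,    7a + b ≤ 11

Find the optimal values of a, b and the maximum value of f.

a = 57/20, b = -179/20, maximum f = 1391/20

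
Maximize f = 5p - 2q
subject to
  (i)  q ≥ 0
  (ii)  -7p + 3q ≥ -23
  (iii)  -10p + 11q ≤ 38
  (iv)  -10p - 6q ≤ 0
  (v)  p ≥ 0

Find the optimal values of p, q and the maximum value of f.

Vertices and f = 5p - 2q:
  (23/7, 0) → f = 115/7
  (0, 0) → f = 0
  (367/47, 496/47) → f = 843/47
  (0, 38/11) → f = -76/11

p = 367/47, q = 496/47, maximum f = 843/47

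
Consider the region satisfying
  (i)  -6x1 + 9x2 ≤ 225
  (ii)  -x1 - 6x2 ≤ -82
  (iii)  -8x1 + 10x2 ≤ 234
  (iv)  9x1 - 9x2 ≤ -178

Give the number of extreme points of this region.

4

Of the 6 pairwise boundary intersections, those satisfying every inequality are:
  (12, 33)
  (47/3, 319/9)
  (-292/29, 445/29)
  (-110/21, 916/63)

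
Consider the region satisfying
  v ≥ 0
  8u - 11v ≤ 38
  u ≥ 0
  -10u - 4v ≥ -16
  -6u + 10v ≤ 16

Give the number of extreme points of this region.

Pairwise boundary intersections that survive every other constraint:
  (0, 0)
  (8/5, 0)
  (0, 8/5)
  (24/31, 64/31)

4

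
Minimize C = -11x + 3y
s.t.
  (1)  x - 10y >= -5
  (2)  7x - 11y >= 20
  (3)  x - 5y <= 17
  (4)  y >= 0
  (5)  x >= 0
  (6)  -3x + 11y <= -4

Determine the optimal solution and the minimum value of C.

Vertices and C = -11x + 3y:
  (39, 22/5) → C = -2079/5
  (5, 1) → C = -52
  (20/7, 0) → C = -220/7
  (4, 8/11) → C = -460/11
  (17, 0) → C = -187

The binding constraints are x - 10y = -5 and x - 5y = 17.
Solving simultaneously gives x = 39, y = 22/5.

x = 39, y = 22/5, minimum C = -2079/5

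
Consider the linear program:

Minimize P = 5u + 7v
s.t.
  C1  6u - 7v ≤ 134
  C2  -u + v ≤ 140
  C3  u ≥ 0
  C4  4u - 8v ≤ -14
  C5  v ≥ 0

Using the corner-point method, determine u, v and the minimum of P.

Feasible corners and P = 5u + 7v:
  (117/2, 31) → P = 1019/2
  (0, 140) → P = 980
  (0, 7/4) → P = 49/4
The feasible region is unbounded (it extends along (1, 1), (7, 6)), but P strictly increases along every unbounded feasible direction, so there is no improving ray and the minimum is attained at a vertex.

u = 0, v = 7/4, minimum P = 49/4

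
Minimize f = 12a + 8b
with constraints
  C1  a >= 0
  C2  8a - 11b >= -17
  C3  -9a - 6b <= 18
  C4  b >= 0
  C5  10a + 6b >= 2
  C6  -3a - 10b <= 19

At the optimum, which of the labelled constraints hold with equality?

Feasible corners and f = 12a + 8b:
  (0, 17/11) → f = 136/11
  (0, 1/3) → f = 8/3
  (1/5, 0) → f = 12/5
The feasible region is unbounded (it extends along (1, 0), (11, 8)), but f strictly increases along every unbounded feasible direction, so there is no improving ray and the minimum is attained at a vertex.

The minimum is at (1/5, 0). Substituting into each constraint, equality holds for C4 and C5; the remaining constraints have slack.

C4 and C5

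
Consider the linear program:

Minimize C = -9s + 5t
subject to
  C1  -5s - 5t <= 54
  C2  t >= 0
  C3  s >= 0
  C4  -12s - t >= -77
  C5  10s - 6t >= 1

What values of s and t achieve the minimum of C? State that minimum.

Corner points and C = -9s + 5t:
  (77/12, 0) → C = -231/4
  (1/10, 0) → C = -9/10
  (463/82, 379/41) → C = -377/82

At the optimal vertex, t = 0 and -12s - t = -77.
Solving simultaneously gives s = 77/12, t = 0.

s = 77/12, t = 0, minimum C = -231/4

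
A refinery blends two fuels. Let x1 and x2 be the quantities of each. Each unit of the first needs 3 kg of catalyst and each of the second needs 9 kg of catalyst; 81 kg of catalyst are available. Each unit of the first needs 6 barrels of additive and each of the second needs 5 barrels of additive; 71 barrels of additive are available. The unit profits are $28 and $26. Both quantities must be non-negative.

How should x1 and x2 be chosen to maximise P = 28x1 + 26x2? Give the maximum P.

x1 = 6, x2 = 7, maximum P = 350

Feasible corners and P = 28x1 + 26x2:
  (0, 0) → P = 0
  (0, 9) → P = 234
  (71/6, 0) → P = 994/3
  (6, 7) → P = 350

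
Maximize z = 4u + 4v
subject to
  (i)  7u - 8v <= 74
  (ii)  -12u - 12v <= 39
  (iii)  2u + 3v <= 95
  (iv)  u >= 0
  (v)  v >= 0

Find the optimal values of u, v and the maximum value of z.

Corner points and z = 4u + 4v:
  (982/37, 517/37) → z = 5996/37
  (74/7, 0) → z = 296/7
  (0, 95/3) → z = 380/3
  (0, 0) → z = 0

u = 982/37, v = 517/37, maximum z = 5996/37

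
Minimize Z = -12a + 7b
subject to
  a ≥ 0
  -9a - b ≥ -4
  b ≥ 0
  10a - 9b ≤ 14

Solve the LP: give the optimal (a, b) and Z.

a = 4/9, b = 0, minimum Z = -16/3

Vertices and Z = -12a + 7b:
  (0, 4) → Z = 28
  (0, 0) → Z = 0
  (4/9, 0) → Z = -16/3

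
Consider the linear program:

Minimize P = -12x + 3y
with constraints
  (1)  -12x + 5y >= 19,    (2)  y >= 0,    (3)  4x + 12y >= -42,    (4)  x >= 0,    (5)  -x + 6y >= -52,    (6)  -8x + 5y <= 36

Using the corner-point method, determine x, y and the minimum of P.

x = 17/4, y = 14, minimum P = -9

Extreme points and P = -12x + 3y:
  (0, 19/5) → P = 57/5
  (17/4, 14) → P = -9
  (0, 36/5) → P = 108/5

The optimum lies where -12x + 5y = 19 and -8x + 5y = 36.
Solving simultaneously gives x = 17/4, y = 14.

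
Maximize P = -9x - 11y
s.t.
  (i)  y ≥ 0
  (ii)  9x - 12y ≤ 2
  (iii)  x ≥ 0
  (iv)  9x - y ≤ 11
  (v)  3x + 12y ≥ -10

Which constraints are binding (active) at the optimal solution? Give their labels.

Extreme points and P = -9x - 11y:
  (2/9, 0) → P = -2
  (0, 0) → P = 0
  (130/99, 9/11) → P = -229/11
The feasible region is unbounded (it extends along (0, 1), (1, 9)), but P strictly decreases along every unbounded feasible direction, so there is no improving ray and the maximum is attained at a vertex.

The maximum is at (0, 0). Substituting into each constraint, equality holds for (i) and (iii); the remaining constraints have slack.

(i) and (iii)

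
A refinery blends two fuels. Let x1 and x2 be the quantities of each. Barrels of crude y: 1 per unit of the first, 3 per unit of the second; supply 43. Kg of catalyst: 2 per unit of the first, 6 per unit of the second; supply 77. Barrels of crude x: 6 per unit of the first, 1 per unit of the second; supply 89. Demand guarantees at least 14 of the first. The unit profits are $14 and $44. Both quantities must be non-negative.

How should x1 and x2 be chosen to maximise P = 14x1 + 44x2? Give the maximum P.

Feasible corners and P = 14x1 + 44x2:
  (89/6, 0) → P = 623/3
  (14, 0) → P = 196
  (14, 5) → P = 416

The optimum lies where 6x1 + x2 = 89 and x1 = 14.
Solving simultaneously gives x1 = 14, x2 = 5.

x1 = 14, x2 = 5, maximum P = 416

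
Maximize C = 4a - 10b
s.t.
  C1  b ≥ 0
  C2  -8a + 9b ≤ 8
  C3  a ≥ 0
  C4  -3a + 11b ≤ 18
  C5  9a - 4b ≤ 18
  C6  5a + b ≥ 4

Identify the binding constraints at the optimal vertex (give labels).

C1 and C5

Vertices and C = 4a - 10b:
  (2, 0) → C = 8
  (4/5, 0) → C = 16/5
  (74/61, 120/61) → C = -904/61
  (28/53, 72/53) → C = -608/53
  (90/29, 72/29) → C = -360/29

The maximum is at (2, 0). Substituting into each constraint, equality holds for C1 and C5; the remaining constraints have slack.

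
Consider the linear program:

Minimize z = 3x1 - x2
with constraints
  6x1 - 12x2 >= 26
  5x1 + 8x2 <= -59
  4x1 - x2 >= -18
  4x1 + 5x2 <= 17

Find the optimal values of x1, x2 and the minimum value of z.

Feasible corners and z = 3x1 - x2:
  (-125/27, -121/27) → z = -254/27
  (-121/21, -106/21) → z = -257/21
  (431/7, -321/7) → z = 1614/7
The feasible region is unbounded (it extends along (-1, -4), (5, -4)), but z strictly increases along every unbounded feasible direction, so there is no improving ray and the minimum is attained at a vertex.

The optimum lies where 6x1 - 12x2 = 26 and 4x1 - x2 = -18.
Solving simultaneously gives x1 = -121/21, x2 = -106/21.

x1 = -121/21, x2 = -106/21, minimum z = -257/21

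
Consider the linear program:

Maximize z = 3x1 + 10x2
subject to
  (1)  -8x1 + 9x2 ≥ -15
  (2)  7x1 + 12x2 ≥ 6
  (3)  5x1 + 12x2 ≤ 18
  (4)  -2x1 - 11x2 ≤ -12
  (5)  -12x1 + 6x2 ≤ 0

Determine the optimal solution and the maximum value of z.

x1 = 18/29, x2 = 36/29, maximum z = 414/29

Corner points and z = 3x1 + 10x2:
  (54/31, 24/31) → z = 402/31
  (18/29, 36/29) → z = 414/29
  (1/2, 1) → z = 23/2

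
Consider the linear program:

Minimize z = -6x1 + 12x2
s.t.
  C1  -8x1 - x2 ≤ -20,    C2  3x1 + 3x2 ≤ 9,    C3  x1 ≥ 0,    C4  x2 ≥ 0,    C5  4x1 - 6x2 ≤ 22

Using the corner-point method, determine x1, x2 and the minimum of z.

Feasible corners and z = -6x1 + 12x2:
  (17/7, 4/7) → z = -54/7
  (5/2, 0) → z = -15
  (3, 0) → z = -18

x1 = 3, x2 = 0, minimum z = -18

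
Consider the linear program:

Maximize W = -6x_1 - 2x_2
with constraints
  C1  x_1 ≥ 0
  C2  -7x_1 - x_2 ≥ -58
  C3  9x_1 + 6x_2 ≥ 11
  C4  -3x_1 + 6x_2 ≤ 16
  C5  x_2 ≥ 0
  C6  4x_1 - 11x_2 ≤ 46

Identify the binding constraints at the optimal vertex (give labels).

Extreme points and W = -6x_1 - 2x_2:
  (0, 11/6) → W = -11/3
  (0, 8/3) → W = -16/3
  (332/45, 286/45) → W = -2564/45
  (58/7, 0) → W = -348/7
  (11/9, 0) → W = -22/3

The maximum is at (0, 11/6). Substituting into each constraint, equality holds for C1 and C3; the remaining constraints have slack.

C1 and C3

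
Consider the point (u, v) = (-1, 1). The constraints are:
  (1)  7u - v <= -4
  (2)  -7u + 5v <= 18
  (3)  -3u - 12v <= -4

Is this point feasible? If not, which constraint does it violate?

(1): -8 ≤ -4 ✓
(2): 12 ≤ 18 ✓
(3): -9 ≤ -4 ✓

feasible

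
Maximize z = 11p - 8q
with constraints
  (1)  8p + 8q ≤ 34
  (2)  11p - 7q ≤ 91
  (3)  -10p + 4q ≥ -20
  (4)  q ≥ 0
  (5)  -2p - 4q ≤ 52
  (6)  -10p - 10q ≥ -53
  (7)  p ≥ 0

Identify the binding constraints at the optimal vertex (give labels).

Feasible corners and z = 11p - 8q:
  (37/14, 45/28) → z = 227/14
  (0, 17/4) → z = -34
  (2, 0) → z = 22
  (0, 0) → z = 0

The maximum is at (2, 0). Substituting into each constraint, equality holds for (3) and (4); the remaining constraints have slack.

(3) and (4)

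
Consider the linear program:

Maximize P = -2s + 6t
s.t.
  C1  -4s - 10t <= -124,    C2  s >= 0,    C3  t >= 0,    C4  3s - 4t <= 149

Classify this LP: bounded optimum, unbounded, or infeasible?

From the feasible point (0, 62/5), moving in the direction (0, 1) keeps every constraint satisfied while P increases without bound.

unbounded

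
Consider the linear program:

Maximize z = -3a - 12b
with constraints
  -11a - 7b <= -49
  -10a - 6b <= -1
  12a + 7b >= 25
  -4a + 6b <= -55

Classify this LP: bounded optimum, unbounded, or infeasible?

unbounded

From the feasible point (679/94, -409/94), moving in the direction (7, -11) keeps every constraint satisfied while z increases without bound.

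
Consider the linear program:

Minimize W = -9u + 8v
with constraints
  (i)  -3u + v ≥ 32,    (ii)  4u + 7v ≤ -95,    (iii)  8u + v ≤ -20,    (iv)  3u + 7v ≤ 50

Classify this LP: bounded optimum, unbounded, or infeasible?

From the feasible point (-319/25, -157/25), moving in the direction (-1, -3) keeps every constraint satisfied while W decreases without bound.

unbounded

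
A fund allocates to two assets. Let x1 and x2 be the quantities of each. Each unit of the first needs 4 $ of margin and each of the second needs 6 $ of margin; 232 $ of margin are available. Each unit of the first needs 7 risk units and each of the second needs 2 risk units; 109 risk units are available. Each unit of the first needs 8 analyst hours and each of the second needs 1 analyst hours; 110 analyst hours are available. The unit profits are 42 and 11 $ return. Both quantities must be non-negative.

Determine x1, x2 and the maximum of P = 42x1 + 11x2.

x1 = 37/3, x2 = 34/3, maximum P = 1928/3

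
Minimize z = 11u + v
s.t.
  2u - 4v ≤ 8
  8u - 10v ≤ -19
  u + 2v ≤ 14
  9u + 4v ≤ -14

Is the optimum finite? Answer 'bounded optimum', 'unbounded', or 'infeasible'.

unbounded

From the feasible point (-13, -17/2), moving in the direction (-4, -2) keeps every constraint satisfied while z decreases without bound.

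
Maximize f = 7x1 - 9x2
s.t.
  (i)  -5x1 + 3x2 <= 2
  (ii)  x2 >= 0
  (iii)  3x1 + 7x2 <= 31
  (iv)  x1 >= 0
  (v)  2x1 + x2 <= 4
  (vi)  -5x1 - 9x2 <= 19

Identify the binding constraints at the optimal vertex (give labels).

Extreme points and f = 7x1 - 9x2:
  (0, 2/3) → f = -6
  (10/11, 24/11) → f = -146/11
  (0, 0) → f = 0
  (2, 0) → f = 14

The maximum is at (2, 0). Substituting into each constraint, equality holds for (ii) and (v); the remaining constraints have slack.

(ii) and (v)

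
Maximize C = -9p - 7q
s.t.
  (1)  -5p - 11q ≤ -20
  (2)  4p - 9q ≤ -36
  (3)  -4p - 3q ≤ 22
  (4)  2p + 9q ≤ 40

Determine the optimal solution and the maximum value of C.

p = -302/29, q = 190/29, maximum C = 1388/29

Extreme points and C = -9p - 7q:
  (-216/89, 260/89) → C = 124/89
  (-302/29, 190/29) → C = 1388/29
  (2/3, 116/27) → C = -974/27
  (-53/5, 34/5) → C = 239/5

The optimum lies where -5p - 11q = -20 and -4p - 3q = 22.
Solving simultaneously gives p = -302/29, q = 190/29.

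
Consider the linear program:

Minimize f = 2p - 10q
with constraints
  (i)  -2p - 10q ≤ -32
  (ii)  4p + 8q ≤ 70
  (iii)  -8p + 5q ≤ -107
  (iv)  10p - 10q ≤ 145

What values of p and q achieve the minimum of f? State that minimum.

Feasible corners and f = 2p - 10q:
  (41/3, 7/15) → f = 68/3
  (59/4, 1/4) → f = 27
  (201/14, 11/7) → f = 13
  (31/2, 1) → f = 21

The optimum lies where 4p + 8q = 70 and -8p + 5q = -107.
Solving simultaneously gives p = 201/14, q = 11/7.

p = 201/14, q = 11/7, minimum f = 13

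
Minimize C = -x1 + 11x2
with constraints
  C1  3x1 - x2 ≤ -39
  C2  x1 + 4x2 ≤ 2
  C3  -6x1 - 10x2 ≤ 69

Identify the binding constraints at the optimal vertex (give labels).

C1 and C3

Feasible corners and C = -x1 + 11x2:
  (-154/13, 45/13) → C = 649/13
  (-51/4, 3/4) → C = 21
  (-148/7, 81/14) → C = 1187/14

The minimum is at (-51/4, 3/4). Substituting into each constraint, equality holds for C1 and C3; the remaining constraints have slack.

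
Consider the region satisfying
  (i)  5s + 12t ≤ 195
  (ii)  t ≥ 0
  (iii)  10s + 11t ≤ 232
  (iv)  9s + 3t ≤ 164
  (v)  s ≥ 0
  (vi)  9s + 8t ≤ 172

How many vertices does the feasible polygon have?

Of the 15 pairwise boundary intersections, those satisfying every inequality are:
  (0, 65/4)
  (126/17, 895/68)
  (164/9, 0)
  (0, 0)
  (796/45, 8/5)

5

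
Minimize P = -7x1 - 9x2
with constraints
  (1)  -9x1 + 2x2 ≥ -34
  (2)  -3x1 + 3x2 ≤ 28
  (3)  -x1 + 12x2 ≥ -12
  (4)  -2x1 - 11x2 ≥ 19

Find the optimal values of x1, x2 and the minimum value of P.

x1 = -96/35, x2 = -43/35, minimum P = 1059/35

Extreme points and P = -7x1 - 9x2:
  (-124/11, -64/33) → P = 1060/11
  (-365/39, -1/39) → P = 2564/39
  (-96/35, -43/35) → P = 1059/35

The optimum lies where -x1 + 12x2 = -12 and -2x1 - 11x2 = 19.
Solving simultaneously gives x1 = -96/35, x2 = -43/35.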